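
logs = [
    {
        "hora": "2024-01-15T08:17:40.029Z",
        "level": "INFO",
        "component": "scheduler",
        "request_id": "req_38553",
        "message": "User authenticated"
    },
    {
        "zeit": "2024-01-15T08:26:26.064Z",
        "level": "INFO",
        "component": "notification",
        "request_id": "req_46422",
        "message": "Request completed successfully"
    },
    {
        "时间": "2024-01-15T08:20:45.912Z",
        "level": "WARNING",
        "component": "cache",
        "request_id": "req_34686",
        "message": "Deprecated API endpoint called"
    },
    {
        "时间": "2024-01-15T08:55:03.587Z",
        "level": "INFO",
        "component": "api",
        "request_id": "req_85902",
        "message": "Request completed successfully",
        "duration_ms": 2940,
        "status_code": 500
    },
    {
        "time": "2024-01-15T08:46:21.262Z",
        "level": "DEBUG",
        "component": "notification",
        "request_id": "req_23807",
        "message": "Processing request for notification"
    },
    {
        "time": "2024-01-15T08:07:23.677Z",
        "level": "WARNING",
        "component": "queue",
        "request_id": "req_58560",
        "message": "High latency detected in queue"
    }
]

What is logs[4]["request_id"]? "req_23807"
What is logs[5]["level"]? "WARNING"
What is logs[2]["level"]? "WARNING"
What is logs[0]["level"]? "INFO"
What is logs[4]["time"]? "2024-01-15T08:46:21.262Z"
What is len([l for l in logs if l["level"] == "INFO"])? 3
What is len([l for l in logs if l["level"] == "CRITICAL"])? 0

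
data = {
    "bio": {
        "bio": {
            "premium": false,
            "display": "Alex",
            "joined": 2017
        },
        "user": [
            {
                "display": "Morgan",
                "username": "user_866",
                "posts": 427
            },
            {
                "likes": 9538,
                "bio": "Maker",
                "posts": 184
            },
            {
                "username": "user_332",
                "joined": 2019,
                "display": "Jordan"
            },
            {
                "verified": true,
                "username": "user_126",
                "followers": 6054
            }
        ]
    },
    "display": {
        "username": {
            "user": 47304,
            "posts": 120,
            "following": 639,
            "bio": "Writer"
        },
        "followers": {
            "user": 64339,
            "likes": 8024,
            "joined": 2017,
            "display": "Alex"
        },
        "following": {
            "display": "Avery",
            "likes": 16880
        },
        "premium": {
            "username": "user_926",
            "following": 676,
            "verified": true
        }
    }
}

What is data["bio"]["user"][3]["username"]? "user_126"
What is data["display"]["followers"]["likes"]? 8024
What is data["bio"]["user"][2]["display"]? "Jordan"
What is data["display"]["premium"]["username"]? "user_926"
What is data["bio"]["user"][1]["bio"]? "Maker"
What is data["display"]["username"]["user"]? 47304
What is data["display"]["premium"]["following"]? 676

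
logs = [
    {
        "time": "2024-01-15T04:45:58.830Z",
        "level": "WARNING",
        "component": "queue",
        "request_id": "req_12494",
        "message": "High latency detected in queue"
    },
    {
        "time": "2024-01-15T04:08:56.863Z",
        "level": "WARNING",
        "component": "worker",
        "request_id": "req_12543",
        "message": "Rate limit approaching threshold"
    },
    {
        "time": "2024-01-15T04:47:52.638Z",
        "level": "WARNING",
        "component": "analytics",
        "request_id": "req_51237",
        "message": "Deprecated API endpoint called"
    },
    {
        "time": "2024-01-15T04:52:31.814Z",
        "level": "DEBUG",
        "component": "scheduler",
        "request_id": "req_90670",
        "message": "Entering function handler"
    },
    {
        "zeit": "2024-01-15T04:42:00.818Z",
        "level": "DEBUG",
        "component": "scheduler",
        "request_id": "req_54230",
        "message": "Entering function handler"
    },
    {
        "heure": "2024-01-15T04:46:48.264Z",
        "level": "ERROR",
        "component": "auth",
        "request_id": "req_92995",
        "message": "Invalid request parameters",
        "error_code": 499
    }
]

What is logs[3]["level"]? "DEBUG"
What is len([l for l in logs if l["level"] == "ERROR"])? 1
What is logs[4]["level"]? "DEBUG"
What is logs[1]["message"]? "Rate limit approaching threshold"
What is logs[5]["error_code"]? 499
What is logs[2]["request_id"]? "req_51237"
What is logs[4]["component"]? "scheduler"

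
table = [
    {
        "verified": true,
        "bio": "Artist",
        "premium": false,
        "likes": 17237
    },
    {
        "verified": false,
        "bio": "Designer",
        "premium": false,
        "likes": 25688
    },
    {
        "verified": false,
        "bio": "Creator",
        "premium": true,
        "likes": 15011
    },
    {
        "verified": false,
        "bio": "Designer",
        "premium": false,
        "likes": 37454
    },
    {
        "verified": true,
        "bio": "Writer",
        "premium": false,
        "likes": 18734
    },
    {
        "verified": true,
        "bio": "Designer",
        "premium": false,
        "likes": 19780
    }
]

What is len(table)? 6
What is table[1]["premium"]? False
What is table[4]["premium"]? False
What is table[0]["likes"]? 17237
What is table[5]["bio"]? "Designer"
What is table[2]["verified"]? False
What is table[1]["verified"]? False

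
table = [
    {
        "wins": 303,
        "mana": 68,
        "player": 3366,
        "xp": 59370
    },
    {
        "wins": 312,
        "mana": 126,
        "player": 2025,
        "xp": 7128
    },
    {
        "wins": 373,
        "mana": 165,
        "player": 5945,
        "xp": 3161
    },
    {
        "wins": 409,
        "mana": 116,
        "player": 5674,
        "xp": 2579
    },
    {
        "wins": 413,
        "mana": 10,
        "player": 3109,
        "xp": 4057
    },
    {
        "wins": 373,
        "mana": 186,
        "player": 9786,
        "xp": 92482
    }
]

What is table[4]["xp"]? 4057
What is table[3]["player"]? 5674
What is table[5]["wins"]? 373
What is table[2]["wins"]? 373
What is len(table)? 6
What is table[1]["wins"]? 312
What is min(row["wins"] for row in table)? 303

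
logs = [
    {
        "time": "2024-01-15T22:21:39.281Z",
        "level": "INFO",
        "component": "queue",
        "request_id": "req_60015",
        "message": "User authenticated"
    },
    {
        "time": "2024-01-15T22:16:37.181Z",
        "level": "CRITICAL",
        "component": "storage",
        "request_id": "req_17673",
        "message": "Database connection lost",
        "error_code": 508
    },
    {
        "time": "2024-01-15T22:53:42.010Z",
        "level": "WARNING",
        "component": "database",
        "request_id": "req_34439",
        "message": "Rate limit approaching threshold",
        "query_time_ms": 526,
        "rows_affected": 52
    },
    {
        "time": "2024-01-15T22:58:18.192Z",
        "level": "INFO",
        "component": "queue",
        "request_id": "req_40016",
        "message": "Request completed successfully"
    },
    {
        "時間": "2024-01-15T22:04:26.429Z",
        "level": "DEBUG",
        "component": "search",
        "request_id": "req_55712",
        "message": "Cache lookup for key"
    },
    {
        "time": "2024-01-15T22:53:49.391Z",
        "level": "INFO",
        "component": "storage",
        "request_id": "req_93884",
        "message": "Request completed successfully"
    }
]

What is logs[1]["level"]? "CRITICAL"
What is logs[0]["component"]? "queue"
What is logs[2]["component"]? "database"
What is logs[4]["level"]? "DEBUG"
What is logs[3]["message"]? "Request completed successfully"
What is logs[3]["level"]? "INFO"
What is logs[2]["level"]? "WARNING"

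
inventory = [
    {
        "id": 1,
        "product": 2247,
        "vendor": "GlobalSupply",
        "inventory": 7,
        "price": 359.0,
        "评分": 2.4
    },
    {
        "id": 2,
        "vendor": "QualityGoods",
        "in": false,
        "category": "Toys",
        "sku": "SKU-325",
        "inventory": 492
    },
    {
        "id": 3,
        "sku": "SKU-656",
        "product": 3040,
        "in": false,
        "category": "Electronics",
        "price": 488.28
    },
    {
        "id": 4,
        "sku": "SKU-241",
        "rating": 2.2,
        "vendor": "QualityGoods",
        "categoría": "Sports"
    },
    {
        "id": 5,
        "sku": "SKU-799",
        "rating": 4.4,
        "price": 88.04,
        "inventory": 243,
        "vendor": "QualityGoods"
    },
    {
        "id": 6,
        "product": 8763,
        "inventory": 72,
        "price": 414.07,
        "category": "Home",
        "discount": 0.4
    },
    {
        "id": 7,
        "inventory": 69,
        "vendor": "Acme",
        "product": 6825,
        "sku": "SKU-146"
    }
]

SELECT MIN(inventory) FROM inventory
7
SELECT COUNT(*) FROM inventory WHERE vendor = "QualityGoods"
3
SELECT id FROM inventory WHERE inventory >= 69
[2, 5, 6, 7]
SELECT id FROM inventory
[1, 2, 3, 4, 5, 6, 7]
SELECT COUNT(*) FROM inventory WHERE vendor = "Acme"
1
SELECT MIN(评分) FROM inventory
2.4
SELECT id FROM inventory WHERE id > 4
[5, 6, 7]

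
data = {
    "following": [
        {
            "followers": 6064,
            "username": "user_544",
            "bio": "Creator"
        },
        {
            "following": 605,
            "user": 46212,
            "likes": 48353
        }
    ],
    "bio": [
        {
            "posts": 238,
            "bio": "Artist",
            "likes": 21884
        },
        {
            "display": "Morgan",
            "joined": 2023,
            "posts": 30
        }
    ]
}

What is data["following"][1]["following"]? 605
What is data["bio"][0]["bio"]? "Artist"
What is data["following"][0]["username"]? "user_544"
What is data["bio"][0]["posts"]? 238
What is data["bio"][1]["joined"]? 2023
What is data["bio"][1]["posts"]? 30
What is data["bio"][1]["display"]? "Morgan"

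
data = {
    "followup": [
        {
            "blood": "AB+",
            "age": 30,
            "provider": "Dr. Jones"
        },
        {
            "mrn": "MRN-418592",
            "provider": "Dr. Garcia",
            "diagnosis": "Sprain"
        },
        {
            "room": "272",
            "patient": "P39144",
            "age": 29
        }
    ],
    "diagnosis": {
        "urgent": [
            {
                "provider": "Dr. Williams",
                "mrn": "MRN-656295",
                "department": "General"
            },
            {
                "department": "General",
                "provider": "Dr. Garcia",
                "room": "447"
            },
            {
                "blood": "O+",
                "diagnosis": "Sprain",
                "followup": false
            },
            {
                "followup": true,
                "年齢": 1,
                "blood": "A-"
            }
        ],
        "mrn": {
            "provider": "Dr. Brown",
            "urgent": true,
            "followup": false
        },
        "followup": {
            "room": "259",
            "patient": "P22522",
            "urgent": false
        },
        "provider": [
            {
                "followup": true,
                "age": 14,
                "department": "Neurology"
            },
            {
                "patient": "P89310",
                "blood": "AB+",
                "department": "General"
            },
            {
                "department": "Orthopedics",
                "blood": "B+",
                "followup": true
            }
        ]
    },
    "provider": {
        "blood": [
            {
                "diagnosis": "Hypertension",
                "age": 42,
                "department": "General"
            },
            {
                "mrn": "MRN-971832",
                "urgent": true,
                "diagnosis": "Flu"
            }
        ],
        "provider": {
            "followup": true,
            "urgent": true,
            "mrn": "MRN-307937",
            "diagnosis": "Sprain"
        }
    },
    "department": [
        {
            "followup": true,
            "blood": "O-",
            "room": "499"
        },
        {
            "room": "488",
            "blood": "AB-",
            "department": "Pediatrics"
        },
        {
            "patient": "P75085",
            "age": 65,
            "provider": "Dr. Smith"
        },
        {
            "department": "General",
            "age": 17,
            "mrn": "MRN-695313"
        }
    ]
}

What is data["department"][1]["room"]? "488"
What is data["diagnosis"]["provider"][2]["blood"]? "B+"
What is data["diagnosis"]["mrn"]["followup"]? False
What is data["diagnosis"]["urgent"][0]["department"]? "General"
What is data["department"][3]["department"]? "General"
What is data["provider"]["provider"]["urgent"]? True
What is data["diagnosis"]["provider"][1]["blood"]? "AB+"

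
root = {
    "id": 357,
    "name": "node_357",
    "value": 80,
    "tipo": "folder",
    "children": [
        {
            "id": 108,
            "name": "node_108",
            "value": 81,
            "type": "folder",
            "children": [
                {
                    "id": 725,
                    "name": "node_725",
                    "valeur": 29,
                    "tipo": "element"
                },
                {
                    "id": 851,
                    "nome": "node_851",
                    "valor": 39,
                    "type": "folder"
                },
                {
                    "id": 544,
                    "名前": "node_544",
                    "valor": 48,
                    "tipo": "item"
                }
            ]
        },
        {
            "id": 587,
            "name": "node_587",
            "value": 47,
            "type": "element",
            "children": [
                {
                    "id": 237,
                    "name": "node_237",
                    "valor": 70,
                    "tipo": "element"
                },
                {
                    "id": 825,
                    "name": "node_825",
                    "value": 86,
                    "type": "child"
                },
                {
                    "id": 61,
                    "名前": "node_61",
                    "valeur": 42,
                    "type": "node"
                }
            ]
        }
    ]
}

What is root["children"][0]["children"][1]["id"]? 851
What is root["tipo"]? "folder"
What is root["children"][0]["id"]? 108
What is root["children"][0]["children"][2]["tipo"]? "item"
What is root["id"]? 357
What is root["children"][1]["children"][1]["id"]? 825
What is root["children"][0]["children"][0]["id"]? 725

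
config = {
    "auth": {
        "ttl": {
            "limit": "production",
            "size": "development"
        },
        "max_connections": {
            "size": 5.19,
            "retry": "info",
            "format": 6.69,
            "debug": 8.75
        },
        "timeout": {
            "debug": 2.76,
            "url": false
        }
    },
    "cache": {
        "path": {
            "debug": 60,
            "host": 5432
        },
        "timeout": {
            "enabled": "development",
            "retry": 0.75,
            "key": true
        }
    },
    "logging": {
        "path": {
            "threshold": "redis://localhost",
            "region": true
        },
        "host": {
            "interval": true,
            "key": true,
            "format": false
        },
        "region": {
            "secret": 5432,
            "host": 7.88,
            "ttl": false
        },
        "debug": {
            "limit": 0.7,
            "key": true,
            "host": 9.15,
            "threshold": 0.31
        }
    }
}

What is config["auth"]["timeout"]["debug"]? 2.76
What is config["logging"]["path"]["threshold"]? "redis://localhost"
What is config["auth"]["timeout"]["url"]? False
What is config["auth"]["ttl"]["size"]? "development"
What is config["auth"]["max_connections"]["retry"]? "info"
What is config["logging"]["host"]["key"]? True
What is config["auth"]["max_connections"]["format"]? 6.69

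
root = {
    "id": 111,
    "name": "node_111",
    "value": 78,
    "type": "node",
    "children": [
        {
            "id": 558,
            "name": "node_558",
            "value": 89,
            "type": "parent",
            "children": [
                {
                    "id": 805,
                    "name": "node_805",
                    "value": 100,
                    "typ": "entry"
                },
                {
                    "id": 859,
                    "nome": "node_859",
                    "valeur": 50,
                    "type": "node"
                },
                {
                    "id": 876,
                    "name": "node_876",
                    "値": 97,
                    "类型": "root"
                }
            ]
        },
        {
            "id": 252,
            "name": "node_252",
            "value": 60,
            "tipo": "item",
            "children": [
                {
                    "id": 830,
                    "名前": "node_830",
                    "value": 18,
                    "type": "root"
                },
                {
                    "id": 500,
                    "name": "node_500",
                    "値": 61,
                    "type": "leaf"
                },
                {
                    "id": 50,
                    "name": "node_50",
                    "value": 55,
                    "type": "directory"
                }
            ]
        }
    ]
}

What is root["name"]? "node_111"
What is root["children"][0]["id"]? 558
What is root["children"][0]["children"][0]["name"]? "node_805"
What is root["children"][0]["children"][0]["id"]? 805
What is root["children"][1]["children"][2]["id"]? 50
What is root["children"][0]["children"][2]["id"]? 876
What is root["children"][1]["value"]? 60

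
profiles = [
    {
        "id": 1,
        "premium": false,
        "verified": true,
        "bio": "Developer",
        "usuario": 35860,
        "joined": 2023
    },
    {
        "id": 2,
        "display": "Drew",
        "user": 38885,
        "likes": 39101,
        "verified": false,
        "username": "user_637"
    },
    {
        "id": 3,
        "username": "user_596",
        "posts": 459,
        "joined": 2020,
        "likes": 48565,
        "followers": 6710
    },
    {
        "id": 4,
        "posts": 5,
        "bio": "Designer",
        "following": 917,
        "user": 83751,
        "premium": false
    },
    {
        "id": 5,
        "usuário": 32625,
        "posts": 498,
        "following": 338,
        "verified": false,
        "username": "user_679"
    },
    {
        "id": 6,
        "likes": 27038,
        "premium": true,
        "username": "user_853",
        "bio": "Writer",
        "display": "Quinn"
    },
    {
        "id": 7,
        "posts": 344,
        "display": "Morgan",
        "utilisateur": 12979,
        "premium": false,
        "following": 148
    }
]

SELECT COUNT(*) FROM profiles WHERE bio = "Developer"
1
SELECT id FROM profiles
[1, 2, 3, 4, 5, 6, 7]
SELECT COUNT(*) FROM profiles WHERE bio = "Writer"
1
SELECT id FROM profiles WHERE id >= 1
[1, 2, 3, 4, 5, 6, 7]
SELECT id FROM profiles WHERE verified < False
[]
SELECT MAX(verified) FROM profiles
True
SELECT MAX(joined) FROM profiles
2023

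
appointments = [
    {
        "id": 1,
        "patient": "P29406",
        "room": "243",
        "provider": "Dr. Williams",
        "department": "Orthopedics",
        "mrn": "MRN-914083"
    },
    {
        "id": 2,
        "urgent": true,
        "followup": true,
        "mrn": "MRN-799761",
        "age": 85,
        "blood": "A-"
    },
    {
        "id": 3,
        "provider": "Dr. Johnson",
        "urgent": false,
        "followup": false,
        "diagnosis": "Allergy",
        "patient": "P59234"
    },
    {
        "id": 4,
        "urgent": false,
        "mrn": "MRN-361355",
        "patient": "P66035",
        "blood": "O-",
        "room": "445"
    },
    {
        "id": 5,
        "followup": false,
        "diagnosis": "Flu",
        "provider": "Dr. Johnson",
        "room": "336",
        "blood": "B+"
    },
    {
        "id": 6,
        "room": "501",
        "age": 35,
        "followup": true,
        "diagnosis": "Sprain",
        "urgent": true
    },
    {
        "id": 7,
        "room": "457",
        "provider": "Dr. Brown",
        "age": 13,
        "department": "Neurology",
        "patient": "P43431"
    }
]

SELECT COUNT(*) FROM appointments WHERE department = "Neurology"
1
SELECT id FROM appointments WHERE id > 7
[]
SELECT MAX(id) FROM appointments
7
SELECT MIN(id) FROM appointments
1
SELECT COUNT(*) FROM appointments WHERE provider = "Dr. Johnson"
2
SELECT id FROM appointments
[1, 2, 3, 4, 5, 6, 7]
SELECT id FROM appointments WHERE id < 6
[1, 2, 3, 4, 5]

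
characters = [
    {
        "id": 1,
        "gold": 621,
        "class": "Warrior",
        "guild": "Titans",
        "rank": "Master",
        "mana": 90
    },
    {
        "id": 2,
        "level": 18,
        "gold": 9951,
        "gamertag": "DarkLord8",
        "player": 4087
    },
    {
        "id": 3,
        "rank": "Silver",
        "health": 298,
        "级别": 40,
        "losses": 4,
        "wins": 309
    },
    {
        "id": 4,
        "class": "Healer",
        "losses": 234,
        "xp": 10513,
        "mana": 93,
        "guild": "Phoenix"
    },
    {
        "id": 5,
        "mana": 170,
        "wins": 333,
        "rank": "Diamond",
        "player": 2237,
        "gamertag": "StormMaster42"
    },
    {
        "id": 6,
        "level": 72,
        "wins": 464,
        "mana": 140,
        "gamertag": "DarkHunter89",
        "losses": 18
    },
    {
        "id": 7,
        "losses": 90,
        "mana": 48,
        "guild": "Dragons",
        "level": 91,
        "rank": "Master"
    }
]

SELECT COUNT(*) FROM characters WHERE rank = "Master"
2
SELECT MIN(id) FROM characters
1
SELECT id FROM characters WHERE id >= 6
[6, 7]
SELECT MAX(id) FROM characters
7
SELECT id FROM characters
[1, 2, 3, 4, 5, 6, 7]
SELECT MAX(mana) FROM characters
170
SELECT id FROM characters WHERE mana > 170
[]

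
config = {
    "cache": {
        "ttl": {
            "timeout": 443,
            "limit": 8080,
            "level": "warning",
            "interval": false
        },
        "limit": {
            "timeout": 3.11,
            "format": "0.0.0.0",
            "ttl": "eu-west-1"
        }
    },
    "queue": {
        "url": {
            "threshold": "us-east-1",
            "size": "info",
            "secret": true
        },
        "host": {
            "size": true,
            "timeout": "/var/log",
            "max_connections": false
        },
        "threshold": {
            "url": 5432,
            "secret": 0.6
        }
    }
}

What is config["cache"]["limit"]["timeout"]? 3.11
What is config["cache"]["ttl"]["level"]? "warning"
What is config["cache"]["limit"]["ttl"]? "eu-west-1"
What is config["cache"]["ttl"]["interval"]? False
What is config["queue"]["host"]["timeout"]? "/var/log"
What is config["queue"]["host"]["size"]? True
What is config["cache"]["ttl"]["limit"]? 8080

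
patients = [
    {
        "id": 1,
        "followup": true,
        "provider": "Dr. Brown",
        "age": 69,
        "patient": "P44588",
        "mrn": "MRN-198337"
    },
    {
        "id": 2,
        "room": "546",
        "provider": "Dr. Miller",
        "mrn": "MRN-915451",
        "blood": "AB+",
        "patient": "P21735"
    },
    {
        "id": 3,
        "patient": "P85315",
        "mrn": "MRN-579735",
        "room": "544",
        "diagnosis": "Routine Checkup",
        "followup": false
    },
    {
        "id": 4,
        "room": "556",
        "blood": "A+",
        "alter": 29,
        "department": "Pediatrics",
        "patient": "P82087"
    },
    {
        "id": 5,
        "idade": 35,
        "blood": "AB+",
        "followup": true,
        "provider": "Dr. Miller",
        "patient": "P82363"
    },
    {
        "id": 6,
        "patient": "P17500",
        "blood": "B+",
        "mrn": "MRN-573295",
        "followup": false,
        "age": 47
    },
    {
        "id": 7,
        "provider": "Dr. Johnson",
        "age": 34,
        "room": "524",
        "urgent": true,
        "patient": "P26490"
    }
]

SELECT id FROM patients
[1, 2, 3, 4, 5, 6, 7]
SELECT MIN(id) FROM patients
1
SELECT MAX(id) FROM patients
7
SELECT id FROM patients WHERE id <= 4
[1, 2, 3, 4]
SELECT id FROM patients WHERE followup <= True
[1, 3, 5, 6]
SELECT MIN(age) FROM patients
34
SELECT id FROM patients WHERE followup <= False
[3, 6]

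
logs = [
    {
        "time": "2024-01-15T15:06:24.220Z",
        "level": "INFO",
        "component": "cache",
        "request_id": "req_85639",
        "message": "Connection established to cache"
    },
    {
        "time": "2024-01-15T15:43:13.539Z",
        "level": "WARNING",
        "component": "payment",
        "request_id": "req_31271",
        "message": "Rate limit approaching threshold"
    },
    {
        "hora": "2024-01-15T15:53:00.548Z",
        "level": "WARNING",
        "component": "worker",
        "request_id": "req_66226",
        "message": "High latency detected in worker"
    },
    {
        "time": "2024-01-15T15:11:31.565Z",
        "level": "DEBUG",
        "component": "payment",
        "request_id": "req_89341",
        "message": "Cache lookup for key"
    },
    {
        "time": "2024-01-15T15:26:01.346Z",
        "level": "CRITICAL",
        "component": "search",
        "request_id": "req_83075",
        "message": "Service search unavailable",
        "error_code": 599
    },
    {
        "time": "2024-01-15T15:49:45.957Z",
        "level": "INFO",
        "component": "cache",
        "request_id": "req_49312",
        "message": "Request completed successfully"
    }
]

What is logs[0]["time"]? "2024-01-15T15:06:24.220Z"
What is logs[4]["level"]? "CRITICAL"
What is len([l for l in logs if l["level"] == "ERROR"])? 0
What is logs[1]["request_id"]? "req_31271"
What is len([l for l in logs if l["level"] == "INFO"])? 2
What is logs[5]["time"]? "2024-01-15T15:49:45.957Z"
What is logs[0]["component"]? "cache"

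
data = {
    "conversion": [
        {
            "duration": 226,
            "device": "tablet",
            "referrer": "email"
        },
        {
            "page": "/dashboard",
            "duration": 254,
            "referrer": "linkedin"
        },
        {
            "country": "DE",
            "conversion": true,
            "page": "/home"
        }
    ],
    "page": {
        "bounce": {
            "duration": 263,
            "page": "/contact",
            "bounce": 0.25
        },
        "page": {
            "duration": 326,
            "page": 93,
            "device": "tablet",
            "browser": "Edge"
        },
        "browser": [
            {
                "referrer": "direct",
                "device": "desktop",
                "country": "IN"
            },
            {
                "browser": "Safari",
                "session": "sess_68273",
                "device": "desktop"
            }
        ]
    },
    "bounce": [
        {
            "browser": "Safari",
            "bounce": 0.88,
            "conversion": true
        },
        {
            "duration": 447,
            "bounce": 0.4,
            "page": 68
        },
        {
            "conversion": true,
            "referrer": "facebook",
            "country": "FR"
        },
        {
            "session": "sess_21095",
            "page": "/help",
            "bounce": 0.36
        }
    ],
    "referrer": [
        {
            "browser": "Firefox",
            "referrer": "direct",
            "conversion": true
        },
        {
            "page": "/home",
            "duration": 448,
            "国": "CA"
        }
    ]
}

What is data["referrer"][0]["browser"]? "Firefox"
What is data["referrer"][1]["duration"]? 448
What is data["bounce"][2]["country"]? "FR"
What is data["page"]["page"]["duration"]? 326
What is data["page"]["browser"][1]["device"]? "desktop"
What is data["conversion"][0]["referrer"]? "email"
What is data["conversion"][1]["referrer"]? "linkedin"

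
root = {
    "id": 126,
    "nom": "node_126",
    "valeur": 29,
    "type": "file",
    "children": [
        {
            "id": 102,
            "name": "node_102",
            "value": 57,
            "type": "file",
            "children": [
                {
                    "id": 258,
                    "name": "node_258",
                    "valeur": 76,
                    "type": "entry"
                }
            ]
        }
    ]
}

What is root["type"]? "file"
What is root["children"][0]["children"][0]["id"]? 258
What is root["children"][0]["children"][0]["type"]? "entry"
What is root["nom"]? "node_126"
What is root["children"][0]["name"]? "node_102"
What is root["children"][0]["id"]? 102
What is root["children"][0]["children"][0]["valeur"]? 76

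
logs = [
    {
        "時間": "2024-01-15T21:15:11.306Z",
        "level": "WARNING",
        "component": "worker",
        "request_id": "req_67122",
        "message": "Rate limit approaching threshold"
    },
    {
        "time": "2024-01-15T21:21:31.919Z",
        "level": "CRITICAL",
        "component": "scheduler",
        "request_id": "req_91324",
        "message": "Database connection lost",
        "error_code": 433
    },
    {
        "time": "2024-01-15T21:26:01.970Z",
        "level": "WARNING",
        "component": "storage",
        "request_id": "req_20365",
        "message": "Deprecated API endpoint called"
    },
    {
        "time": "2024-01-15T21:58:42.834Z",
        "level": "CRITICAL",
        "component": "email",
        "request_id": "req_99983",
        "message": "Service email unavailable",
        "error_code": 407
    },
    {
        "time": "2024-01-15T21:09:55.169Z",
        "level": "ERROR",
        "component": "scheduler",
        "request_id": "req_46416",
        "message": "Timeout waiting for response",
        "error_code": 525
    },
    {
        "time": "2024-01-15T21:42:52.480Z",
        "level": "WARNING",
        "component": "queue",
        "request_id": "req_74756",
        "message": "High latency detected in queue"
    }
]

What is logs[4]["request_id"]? "req_46416"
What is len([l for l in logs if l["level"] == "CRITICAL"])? 2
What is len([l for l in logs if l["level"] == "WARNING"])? 3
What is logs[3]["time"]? "2024-01-15T21:58:42.834Z"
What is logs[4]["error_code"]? 525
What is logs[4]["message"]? "Timeout waiting for response"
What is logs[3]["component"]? "email"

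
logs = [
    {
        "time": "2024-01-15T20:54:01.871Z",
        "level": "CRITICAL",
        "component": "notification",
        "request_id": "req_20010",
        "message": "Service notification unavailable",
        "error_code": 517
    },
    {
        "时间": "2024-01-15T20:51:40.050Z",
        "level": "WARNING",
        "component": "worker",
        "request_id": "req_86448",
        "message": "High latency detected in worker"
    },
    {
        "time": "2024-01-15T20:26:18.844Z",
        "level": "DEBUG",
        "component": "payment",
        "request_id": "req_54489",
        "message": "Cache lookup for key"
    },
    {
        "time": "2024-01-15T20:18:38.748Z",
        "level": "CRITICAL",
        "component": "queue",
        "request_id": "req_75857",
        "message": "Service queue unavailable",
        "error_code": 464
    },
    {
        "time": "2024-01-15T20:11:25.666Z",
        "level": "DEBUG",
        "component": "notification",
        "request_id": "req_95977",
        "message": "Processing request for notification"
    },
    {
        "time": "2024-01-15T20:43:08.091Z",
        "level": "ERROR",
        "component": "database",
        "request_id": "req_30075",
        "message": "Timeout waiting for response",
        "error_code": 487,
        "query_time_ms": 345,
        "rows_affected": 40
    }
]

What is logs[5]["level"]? "ERROR"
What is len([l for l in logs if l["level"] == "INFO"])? 0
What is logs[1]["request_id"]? "req_86448"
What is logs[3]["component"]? "queue"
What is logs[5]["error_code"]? 487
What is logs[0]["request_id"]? "req_20010"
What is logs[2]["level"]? "DEBUG"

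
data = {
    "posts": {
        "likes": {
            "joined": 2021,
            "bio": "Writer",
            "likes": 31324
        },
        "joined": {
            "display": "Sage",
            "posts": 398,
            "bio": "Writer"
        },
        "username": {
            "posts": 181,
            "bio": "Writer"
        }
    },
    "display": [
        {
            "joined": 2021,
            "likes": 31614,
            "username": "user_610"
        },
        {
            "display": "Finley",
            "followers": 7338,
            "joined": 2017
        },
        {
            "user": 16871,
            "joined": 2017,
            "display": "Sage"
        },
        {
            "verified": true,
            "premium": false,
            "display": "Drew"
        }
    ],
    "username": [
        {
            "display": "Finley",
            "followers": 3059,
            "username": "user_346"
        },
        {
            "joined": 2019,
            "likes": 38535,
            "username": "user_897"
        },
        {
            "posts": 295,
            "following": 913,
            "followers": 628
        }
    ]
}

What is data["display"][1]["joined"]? 2017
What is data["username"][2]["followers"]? 628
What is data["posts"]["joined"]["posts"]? 398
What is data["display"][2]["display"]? "Sage"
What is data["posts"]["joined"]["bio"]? "Writer"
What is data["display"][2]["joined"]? 2017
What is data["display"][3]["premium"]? False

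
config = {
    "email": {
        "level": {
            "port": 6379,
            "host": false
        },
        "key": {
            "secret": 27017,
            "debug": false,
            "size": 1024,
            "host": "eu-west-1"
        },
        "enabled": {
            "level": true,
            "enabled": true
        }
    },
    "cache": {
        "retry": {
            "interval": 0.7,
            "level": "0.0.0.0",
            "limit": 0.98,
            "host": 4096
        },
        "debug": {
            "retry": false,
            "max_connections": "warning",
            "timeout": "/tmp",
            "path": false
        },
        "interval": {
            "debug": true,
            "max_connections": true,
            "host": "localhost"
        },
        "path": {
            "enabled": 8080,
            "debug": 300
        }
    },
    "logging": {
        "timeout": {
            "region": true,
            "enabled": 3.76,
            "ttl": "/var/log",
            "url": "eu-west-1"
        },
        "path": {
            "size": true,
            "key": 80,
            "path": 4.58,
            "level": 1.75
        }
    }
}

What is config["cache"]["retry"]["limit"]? 0.98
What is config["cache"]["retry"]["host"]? 4096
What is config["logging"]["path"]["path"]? 4.58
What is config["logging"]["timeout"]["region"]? True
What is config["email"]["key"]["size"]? 1024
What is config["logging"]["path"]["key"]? 80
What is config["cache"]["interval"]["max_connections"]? True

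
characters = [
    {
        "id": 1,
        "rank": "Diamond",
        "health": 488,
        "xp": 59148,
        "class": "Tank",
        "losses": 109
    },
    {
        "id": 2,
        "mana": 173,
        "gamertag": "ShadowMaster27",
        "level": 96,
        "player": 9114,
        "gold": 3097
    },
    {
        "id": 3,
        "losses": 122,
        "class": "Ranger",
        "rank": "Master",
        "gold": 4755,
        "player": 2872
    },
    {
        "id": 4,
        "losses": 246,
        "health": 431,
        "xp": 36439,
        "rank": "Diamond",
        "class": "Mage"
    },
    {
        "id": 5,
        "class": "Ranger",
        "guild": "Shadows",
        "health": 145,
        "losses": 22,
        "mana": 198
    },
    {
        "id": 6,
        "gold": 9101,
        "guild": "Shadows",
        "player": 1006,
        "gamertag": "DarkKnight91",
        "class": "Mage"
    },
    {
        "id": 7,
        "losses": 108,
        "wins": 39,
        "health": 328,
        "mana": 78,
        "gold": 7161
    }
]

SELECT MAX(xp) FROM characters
59148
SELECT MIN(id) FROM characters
1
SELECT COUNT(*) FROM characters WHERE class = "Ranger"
2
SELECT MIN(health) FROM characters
145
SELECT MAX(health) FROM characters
488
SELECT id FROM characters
[1, 2, 3, 4, 5, 6, 7]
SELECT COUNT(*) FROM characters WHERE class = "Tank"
1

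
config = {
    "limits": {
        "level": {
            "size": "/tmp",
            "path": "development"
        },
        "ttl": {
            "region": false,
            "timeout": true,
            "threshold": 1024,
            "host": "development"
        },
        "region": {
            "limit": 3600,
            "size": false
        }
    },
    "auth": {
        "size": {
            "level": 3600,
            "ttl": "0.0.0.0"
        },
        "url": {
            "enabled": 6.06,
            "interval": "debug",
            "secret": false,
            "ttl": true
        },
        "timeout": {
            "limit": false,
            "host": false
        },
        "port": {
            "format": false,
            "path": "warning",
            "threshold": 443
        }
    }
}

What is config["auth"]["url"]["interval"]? "debug"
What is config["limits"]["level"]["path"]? "development"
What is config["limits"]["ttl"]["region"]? False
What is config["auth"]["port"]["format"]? False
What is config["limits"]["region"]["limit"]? 3600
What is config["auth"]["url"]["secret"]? False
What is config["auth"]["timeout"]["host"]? False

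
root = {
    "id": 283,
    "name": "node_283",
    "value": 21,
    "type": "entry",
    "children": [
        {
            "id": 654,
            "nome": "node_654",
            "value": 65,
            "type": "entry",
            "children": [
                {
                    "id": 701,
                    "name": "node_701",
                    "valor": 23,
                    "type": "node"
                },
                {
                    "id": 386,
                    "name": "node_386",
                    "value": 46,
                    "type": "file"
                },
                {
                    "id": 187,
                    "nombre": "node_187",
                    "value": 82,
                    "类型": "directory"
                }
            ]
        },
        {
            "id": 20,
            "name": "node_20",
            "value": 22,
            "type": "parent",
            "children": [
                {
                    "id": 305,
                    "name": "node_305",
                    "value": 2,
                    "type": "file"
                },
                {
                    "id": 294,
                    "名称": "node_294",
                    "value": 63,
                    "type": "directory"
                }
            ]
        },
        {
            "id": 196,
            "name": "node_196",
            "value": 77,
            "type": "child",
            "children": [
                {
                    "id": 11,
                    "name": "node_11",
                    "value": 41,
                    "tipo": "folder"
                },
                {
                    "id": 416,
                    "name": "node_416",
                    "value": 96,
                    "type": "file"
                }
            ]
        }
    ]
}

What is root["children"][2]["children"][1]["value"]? 96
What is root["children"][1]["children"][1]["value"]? 63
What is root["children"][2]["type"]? "child"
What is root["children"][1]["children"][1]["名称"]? "node_294"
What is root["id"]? 283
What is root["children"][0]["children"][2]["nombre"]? "node_187"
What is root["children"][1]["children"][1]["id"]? 294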